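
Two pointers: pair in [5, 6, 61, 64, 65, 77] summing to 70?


lo=0(5)+hi=5(77)=82
lo=0(5)+hi=4(65)=70

Yes: 5+65=70


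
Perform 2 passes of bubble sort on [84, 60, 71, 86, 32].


Initial: [84, 60, 71, 86, 32]
Pass 1: [60, 71, 84, 32, 86] (3 swaps)
Pass 2: [60, 71, 32, 84, 86] (1 swaps)

After 2 passes: [60, 71, 32, 84, 86]


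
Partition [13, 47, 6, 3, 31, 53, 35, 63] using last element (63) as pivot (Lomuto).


Pivot: 63
  13 <= 63: advance i (no swap)
  47 <= 63: advance i (no swap)
  6 <= 63: advance i (no swap)
  3 <= 63: advance i (no swap)
  31 <= 63: advance i (no swap)
  53 <= 63: advance i (no swap)
  35 <= 63: advance i (no swap)
Place pivot at 7: [13, 47, 6, 3, 31, 53, 35, 63]

Partitioned: [13, 47, 6, 3, 31, 53, 35, 63]


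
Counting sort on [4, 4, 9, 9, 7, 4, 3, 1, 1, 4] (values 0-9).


Input: [4, 4, 9, 9, 7, 4, 3, 1, 1, 4]
Counts: [0, 2, 0, 1, 4, 0, 0, 1, 0, 2]

Sorted: [1, 1, 3, 4, 4, 4, 4, 7, 9, 9]


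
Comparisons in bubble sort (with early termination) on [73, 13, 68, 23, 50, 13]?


Algorithm: bubble sort (with early termination)
Input: [73, 13, 68, 23, 50, 13]
Sorted: [13, 13, 23, 50, 68, 73]

15


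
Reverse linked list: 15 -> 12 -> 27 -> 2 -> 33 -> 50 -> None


Step 1: curr=15, set curr.next=prev(None) | reversed so far: 15
Step 2: curr=12, set curr.next=prev(15) | reversed so far: 12 -> 15
Step 3: curr=27, set curr.next=prev(12) | reversed so far: 27 -> 12 -> 15
Step 4: curr=2, set curr.next=prev(27) | reversed so far: 2 -> 27 -> 12 -> 15
Step 5: curr=33, set curr.next=prev(2) | reversed so far: 33 -> 2 -> 27 -> 12 -> 15
Step 6: curr=50, set curr.next=prev(33) | reversed so far: 50 -> 33 -> 2 -> 27 -> 12 -> 15

50 -> 33 -> 2 -> 27 -> 12 -> 15 -> None


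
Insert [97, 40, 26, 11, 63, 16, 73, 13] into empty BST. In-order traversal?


Insert 97: root
Insert 40: L from 97
Insert 26: L from 97 -> L from 40
Insert 11: L from 97 -> L from 40 -> L from 26
Insert 63: L from 97 -> R from 40
Insert 16: L from 97 -> L from 40 -> L from 26 -> R from 11
Insert 73: L from 97 -> R from 40 -> R from 63
Insert 13: L from 97 -> L from 40 -> L from 26 -> R from 11 -> L from 16

In-order: [11, 13, 16, 26, 40, 63, 73, 97]


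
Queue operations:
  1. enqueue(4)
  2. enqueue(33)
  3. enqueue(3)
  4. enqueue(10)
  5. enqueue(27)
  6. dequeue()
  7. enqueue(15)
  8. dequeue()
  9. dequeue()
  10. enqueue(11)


enqueue(4) -> [4]
enqueue(33) -> [4, 33]
enqueue(3) -> [4, 33, 3]
enqueue(10) -> [4, 33, 3, 10]
enqueue(27) -> [4, 33, 3, 10, 27]
dequeue()->4, [33, 3, 10, 27]
enqueue(15) -> [33, 3, 10, 27, 15]
dequeue()->33, [3, 10, 27, 15]
dequeue()->3, [10, 27, 15]
enqueue(11) -> [10, 27, 15, 11]

Final queue: [10, 27, 15, 11]


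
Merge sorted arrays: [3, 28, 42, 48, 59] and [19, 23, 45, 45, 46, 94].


Take 3 from A
Take 19 from B
Take 23 from B
Take 28 from A
Take 42 from A
Take 45 from B
Take 45 from B
Take 46 from B
Take 48 from A
Take 59 from A

Merged: [3, 19, 23, 28, 42, 45, 45, 46, 48, 59, 94]


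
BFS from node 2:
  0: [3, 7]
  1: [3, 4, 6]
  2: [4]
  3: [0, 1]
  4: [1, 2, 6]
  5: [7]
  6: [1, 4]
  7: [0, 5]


Visit 2, enqueue [4]
Visit 4, enqueue [1, 6]
Visit 1, enqueue [3]
Visit 6, enqueue []
Visit 3, enqueue [0]
Visit 0, enqueue [7]
Visit 7, enqueue [5]
Visit 5, enqueue []

BFS order: [2, 4, 1, 6, 3, 0, 7, 5]


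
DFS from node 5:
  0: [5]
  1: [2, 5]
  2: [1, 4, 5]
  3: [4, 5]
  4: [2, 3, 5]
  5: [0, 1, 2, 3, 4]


Visit 5, push [4, 3, 2, 1, 0]
Visit 0, push []
Visit 1, push [2]
Visit 2, push [4]
Visit 4, push [3]
Visit 3, push []

DFS order: [5, 0, 1, 2, 4, 3]


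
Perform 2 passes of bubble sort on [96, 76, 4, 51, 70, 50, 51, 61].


Initial: [96, 76, 4, 51, 70, 50, 51, 61]
Pass 1: [76, 4, 51, 70, 50, 51, 61, 96] (7 swaps)
Pass 2: [4, 51, 70, 50, 51, 61, 76, 96] (6 swaps)

After 2 passes: [4, 51, 70, 50, 51, 61, 76, 96]


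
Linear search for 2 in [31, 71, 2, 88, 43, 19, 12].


i=0: 31!=2
i=1: 71!=2
i=2: 2==2 found!

Found at 2, 3 comps


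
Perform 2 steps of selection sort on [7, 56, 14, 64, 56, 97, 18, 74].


Initial: [7, 56, 14, 64, 56, 97, 18, 74]
Step 1: min=7 at 0
  Swap: [7, 56, 14, 64, 56, 97, 18, 74]
Step 2: min=14 at 2
  Swap: [7, 14, 56, 64, 56, 97, 18, 74]

After 2 steps: [7, 14, 56, 64, 56, 97, 18, 74]


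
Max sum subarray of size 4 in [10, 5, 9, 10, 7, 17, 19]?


[0:4]: 34
[1:5]: 31
[2:6]: 43
[3:7]: 53

Max: 53 at [3:7]


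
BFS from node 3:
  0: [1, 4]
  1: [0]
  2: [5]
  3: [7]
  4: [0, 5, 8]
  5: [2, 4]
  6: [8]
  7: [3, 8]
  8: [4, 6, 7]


Visit 3, enqueue [7]
Visit 7, enqueue [8]
Visit 8, enqueue [4, 6]
Visit 4, enqueue [0, 5]
Visit 6, enqueue []
Visit 0, enqueue [1]
Visit 5, enqueue [2]
Visit 1, enqueue []
Visit 2, enqueue []

BFS order: [3, 7, 8, 4, 6, 0, 5, 1, 2]


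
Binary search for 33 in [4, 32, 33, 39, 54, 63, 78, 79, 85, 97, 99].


Step 1: lo=0, hi=10, mid=5, val=63
Step 2: lo=0, hi=4, mid=2, val=33

Found at index 2


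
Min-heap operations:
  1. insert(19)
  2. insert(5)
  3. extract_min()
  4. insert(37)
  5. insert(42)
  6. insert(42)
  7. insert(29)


insert(19) -> [19]
insert(5) -> [5, 19]
extract_min()->5, [19]
insert(37) -> [19, 37]
insert(42) -> [19, 37, 42]
insert(42) -> [19, 37, 42, 42]
insert(29) -> [19, 29, 42, 42, 37]

Final heap: [19, 29, 42, 42, 37]


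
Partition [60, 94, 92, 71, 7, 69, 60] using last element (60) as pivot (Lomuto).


Pivot: 60
  60 <= 60: advance i (no swap)
  7 <= 60: swap -> [60, 7, 92, 71, 94, 69, 60]
Place pivot at 2: [60, 7, 60, 71, 94, 69, 92]

Partitioned: [60, 7, 60, 71, 94, 69, 92]


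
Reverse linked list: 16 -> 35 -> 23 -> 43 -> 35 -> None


Step 1: curr=16, set curr.next=prev(None) | reversed so far: 16
Step 2: curr=35, set curr.next=prev(16) | reversed so far: 35 -> 16
Step 3: curr=23, set curr.next=prev(35) | reversed so far: 23 -> 35 -> 16
Step 4: curr=43, set curr.next=prev(23) | reversed so far: 43 -> 23 -> 35 -> 16
Step 5: curr=35, set curr.next=prev(43) | reversed so far: 35 -> 43 -> 23 -> 35 -> 16

35 -> 43 -> 23 -> 35 -> 16 -> None


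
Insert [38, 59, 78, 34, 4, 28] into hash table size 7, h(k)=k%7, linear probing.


Insert 38: h=3 -> slot 3
Insert 59: h=3, 1 probes -> slot 4
Insert 78: h=1 -> slot 1
Insert 34: h=6 -> slot 6
Insert 4: h=4, 1 probes -> slot 5
Insert 28: h=0 -> slot 0

Table: [28, 78, None, 38, 59, 4, 34]


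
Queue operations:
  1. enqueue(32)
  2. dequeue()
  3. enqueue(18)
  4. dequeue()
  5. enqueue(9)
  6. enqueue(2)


enqueue(32) -> [32]
dequeue()->32, []
enqueue(18) -> [18]
dequeue()->18, []
enqueue(9) -> [9]
enqueue(2) -> [9, 2]

Final queue: [9, 2]


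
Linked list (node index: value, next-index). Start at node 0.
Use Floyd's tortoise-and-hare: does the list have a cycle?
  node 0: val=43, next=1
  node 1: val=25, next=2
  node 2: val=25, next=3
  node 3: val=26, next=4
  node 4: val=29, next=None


Floyd's tortoise (slow, +1) and hare (fast, +2):
  init: slow=0, fast=0
  step 1: slow=1, fast=2
  step 2: slow=2, fast=4
  step 3: fast -> None, no cycle

Cycle: no


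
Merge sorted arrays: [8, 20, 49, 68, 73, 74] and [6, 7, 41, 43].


Take 6 from B
Take 7 from B
Take 8 from A
Take 20 from A
Take 41 from B
Take 43 from B

Merged: [6, 7, 8, 20, 41, 43, 49, 68, 73, 74]


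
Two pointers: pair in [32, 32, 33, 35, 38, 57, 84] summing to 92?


lo=0(32)+hi=6(84)=116
lo=0(32)+hi=5(57)=89
lo=1(32)+hi=5(57)=89
lo=2(33)+hi=5(57)=90
lo=3(35)+hi=5(57)=92

Yes: 35+57=92


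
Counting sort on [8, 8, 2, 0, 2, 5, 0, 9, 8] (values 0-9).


Input: [8, 8, 2, 0, 2, 5, 0, 9, 8]
Counts: [2, 0, 2, 0, 0, 1, 0, 0, 3, 1]

Sorted: [0, 0, 2, 2, 5, 8, 8, 8, 9]


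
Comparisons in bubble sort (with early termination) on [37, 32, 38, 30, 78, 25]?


Algorithm: bubble sort (with early termination)
Input: [37, 32, 38, 30, 78, 25]
Sorted: [25, 30, 32, 37, 38, 78]

15


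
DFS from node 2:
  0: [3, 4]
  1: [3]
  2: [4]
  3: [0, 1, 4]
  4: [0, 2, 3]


Visit 2, push [4]
Visit 4, push [3, 0]
Visit 0, push [3]
Visit 3, push [1]
Visit 1, push []

DFS order: [2, 4, 0, 3, 1]


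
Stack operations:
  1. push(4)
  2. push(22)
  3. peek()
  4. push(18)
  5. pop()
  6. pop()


push(4) -> [4]
push(22) -> [4, 22]
peek()->22
push(18) -> [4, 22, 18]
pop()->18, [4, 22]
pop()->22, [4]

Final stack: [4]


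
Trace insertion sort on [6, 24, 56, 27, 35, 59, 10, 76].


Initial: [6, 24, 56, 27, 35, 59, 10, 76]
Insert 24: [6, 24, 56, 27, 35, 59, 10, 76]
Insert 56: [6, 24, 56, 27, 35, 59, 10, 76]
Insert 27: [6, 24, 27, 56, 35, 59, 10, 76]
Insert 35: [6, 24, 27, 35, 56, 59, 10, 76]
Insert 59: [6, 24, 27, 35, 56, 59, 10, 76]
Insert 10: [6, 10, 24, 27, 35, 56, 59, 76]
Insert 76: [6, 10, 24, 27, 35, 56, 59, 76]

Sorted: [6, 10, 24, 27, 35, 56, 59, 76]


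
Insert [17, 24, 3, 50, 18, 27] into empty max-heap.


Insert 17: [17]
Insert 24: [24, 17]
Insert 3: [24, 17, 3]
Insert 50: [50, 24, 3, 17]
Insert 18: [50, 24, 3, 17, 18]
Insert 27: [50, 24, 27, 17, 18, 3]

Final heap: [50, 24, 27, 17, 18, 3]


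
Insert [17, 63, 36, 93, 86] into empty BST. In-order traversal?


Insert 17: root
Insert 63: R from 17
Insert 36: R from 17 -> L from 63
Insert 93: R from 17 -> R from 63
Insert 86: R from 17 -> R from 63 -> L from 93

In-order: [17, 36, 63, 86, 93]


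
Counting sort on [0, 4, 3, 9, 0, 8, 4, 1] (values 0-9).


Input: [0, 4, 3, 9, 0, 8, 4, 1]
Counts: [2, 1, 0, 1, 2, 0, 0, 0, 1, 1]

Sorted: [0, 0, 1, 3, 4, 4, 8, 9]


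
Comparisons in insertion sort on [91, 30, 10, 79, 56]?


Algorithm: insertion sort
Input: [91, 30, 10, 79, 56]
Sorted: [10, 30, 56, 79, 91]

8


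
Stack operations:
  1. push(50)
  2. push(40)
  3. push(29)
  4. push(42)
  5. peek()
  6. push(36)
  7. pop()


push(50) -> [50]
push(40) -> [50, 40]
push(29) -> [50, 40, 29]
push(42) -> [50, 40, 29, 42]
peek()->42
push(36) -> [50, 40, 29, 42, 36]
pop()->36, [50, 40, 29, 42]

Final stack: [50, 40, 29, 42]


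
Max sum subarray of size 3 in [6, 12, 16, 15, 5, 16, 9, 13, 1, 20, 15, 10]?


[0:3]: 34
[1:4]: 43
[2:5]: 36
[3:6]: 36
[4:7]: 30
[5:8]: 38
[6:9]: 23
[7:10]: 34
[8:11]: 36
[9:12]: 45

Max: 45 at [9:12]


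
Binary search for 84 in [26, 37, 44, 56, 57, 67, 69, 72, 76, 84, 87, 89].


Step 1: lo=0, hi=11, mid=5, val=67
Step 2: lo=6, hi=11, mid=8, val=76
Step 3: lo=9, hi=11, mid=10, val=87
Step 4: lo=9, hi=9, mid=9, val=84

Found at index 9


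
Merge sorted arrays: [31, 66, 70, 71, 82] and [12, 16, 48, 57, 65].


Take 12 from B
Take 16 from B
Take 31 from A
Take 48 from B
Take 57 from B
Take 65 from B

Merged: [12, 16, 31, 48, 57, 65, 66, 70, 71, 82]


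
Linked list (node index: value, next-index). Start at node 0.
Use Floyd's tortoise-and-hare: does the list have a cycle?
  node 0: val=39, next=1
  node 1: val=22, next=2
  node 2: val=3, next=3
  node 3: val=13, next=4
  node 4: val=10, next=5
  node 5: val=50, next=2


Floyd's tortoise (slow, +1) and hare (fast, +2):
  init: slow=0, fast=0
  step 1: slow=1, fast=2
  step 2: slow=2, fast=4
  step 3: slow=3, fast=2
  step 4: slow=4, fast=4
  slow == fast at node 4: cycle detected

Cycle: yes


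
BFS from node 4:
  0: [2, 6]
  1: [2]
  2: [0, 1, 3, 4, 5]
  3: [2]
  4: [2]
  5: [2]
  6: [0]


Visit 4, enqueue [2]
Visit 2, enqueue [0, 1, 3, 5]
Visit 0, enqueue [6]
Visit 1, enqueue []
Visit 3, enqueue []
Visit 5, enqueue []
Visit 6, enqueue []

BFS order: [4, 2, 0, 1, 3, 5, 6]


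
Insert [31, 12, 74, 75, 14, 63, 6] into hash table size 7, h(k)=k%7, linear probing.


Insert 31: h=3 -> slot 3
Insert 12: h=5 -> slot 5
Insert 74: h=4 -> slot 4
Insert 75: h=5, 1 probes -> slot 6
Insert 14: h=0 -> slot 0
Insert 63: h=0, 1 probes -> slot 1
Insert 6: h=6, 3 probes -> slot 2

Table: [14, 63, 6, 31, 74, 12, 75]


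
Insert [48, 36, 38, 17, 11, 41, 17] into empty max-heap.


Insert 48: [48]
Insert 36: [48, 36]
Insert 38: [48, 36, 38]
Insert 17: [48, 36, 38, 17]
Insert 11: [48, 36, 38, 17, 11]
Insert 41: [48, 36, 41, 17, 11, 38]
Insert 17: [48, 36, 41, 17, 11, 38, 17]

Final heap: [48, 36, 41, 17, 11, 38, 17]


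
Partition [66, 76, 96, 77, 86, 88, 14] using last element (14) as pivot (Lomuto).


Pivot: 14
Place pivot at 0: [14, 76, 96, 77, 86, 88, 66]

Partitioned: [14, 76, 96, 77, 86, 88, 66]


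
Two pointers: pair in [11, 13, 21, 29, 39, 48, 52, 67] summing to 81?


lo=0(11)+hi=7(67)=78
lo=1(13)+hi=7(67)=80
lo=2(21)+hi=7(67)=88
lo=2(21)+hi=6(52)=73
lo=3(29)+hi=6(52)=81

Yes: 29+52=81


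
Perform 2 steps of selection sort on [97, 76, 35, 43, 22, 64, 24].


Initial: [97, 76, 35, 43, 22, 64, 24]
Step 1: min=22 at 4
  Swap: [22, 76, 35, 43, 97, 64, 24]
Step 2: min=24 at 6
  Swap: [22, 24, 35, 43, 97, 64, 76]

After 2 steps: [22, 24, 35, 43, 97, 64, 76]


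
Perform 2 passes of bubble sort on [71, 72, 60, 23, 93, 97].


Initial: [71, 72, 60, 23, 93, 97]
Pass 1: [71, 60, 23, 72, 93, 97] (2 swaps)
Pass 2: [60, 23, 71, 72, 93, 97] (2 swaps)

After 2 passes: [60, 23, 71, 72, 93, 97]


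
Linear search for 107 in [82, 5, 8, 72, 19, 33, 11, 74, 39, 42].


i=0: 82!=107
i=1: 5!=107
i=2: 8!=107
i=3: 72!=107
i=4: 19!=107
i=5: 33!=107
i=6: 11!=107
i=7: 74!=107
i=8: 39!=107
i=9: 42!=107

Not found, 10 comps


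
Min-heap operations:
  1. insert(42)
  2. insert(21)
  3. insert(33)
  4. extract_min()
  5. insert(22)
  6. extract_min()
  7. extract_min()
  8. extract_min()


insert(42) -> [42]
insert(21) -> [21, 42]
insert(33) -> [21, 42, 33]
extract_min()->21, [33, 42]
insert(22) -> [22, 42, 33]
extract_min()->22, [33, 42]
extract_min()->33, [42]
extract_min()->42, []

Final heap: []


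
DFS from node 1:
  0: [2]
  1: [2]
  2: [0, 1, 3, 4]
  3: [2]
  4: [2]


Visit 1, push [2]
Visit 2, push [4, 3, 0]
Visit 0, push []
Visit 3, push []
Visit 4, push []

DFS order: [1, 2, 0, 3, 4]


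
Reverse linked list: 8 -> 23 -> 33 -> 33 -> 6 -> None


Step 1: curr=8, set curr.next=prev(None) | reversed so far: 8
Step 2: curr=23, set curr.next=prev(8) | reversed so far: 23 -> 8
Step 3: curr=33, set curr.next=prev(23) | reversed so far: 33 -> 23 -> 8
Step 4: curr=33, set curr.next=prev(33) | reversed so far: 33 -> 33 -> 23 -> 8
Step 5: curr=6, set curr.next=prev(33) | reversed so far: 6 -> 33 -> 33 -> 23 -> 8

6 -> 33 -> 33 -> 23 -> 8 -> None


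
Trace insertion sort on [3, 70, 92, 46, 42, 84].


Initial: [3, 70, 92, 46, 42, 84]
Insert 70: [3, 70, 92, 46, 42, 84]
Insert 92: [3, 70, 92, 46, 42, 84]
Insert 46: [3, 46, 70, 92, 42, 84]
Insert 42: [3, 42, 46, 70, 92, 84]
Insert 84: [3, 42, 46, 70, 84, 92]

Sorted: [3, 42, 46, 70, 84, 92]


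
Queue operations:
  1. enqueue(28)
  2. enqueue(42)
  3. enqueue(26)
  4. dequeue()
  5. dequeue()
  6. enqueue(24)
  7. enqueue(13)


enqueue(28) -> [28]
enqueue(42) -> [28, 42]
enqueue(26) -> [28, 42, 26]
dequeue()->28, [42, 26]
dequeue()->42, [26]
enqueue(24) -> [26, 24]
enqueue(13) -> [26, 24, 13]

Final queue: [26, 24, 13]


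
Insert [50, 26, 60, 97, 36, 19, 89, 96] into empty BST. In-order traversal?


Insert 50: root
Insert 26: L from 50
Insert 60: R from 50
Insert 97: R from 50 -> R from 60
Insert 36: L from 50 -> R from 26
Insert 19: L from 50 -> L from 26
Insert 89: R from 50 -> R from 60 -> L from 97
Insert 96: R from 50 -> R from 60 -> L from 97 -> R from 89

In-order: [19, 26, 36, 50, 60, 89, 96, 97]


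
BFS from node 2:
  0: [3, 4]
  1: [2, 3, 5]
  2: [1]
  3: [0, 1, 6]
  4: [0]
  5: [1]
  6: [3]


Visit 2, enqueue [1]
Visit 1, enqueue [3, 5]
Visit 3, enqueue [0, 6]
Visit 5, enqueue []
Visit 0, enqueue [4]
Visit 6, enqueue []
Visit 4, enqueue []

BFS order: [2, 1, 3, 5, 0, 6, 4]


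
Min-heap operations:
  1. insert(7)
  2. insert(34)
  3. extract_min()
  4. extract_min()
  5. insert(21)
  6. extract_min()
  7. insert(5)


insert(7) -> [7]
insert(34) -> [7, 34]
extract_min()->7, [34]
extract_min()->34, []
insert(21) -> [21]
extract_min()->21, []
insert(5) -> [5]

Final heap: [5]


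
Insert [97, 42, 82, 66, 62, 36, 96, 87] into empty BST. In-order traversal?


Insert 97: root
Insert 42: L from 97
Insert 82: L from 97 -> R from 42
Insert 66: L from 97 -> R from 42 -> L from 82
Insert 62: L from 97 -> R from 42 -> L from 82 -> L from 66
Insert 36: L from 97 -> L from 42
Insert 96: L from 97 -> R from 42 -> R from 82
Insert 87: L from 97 -> R from 42 -> R from 82 -> L from 96

In-order: [36, 42, 62, 66, 82, 87, 96, 97]


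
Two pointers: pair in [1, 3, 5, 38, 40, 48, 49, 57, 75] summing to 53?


lo=0(1)+hi=8(75)=76
lo=0(1)+hi=7(57)=58
lo=0(1)+hi=6(49)=50
lo=1(3)+hi=6(49)=52
lo=2(5)+hi=6(49)=54
lo=2(5)+hi=5(48)=53

Yes: 5+48=53


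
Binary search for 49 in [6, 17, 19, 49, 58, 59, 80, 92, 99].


Step 1: lo=0, hi=8, mid=4, val=58
Step 2: lo=0, hi=3, mid=1, val=17
Step 3: lo=2, hi=3, mid=2, val=19
Step 4: lo=3, hi=3, mid=3, val=49

Found at index 3


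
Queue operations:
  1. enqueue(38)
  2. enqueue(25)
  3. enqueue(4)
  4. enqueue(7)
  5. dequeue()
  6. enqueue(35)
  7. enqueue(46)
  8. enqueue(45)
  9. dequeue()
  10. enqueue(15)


enqueue(38) -> [38]
enqueue(25) -> [38, 25]
enqueue(4) -> [38, 25, 4]
enqueue(7) -> [38, 25, 4, 7]
dequeue()->38, [25, 4, 7]
enqueue(35) -> [25, 4, 7, 35]
enqueue(46) -> [25, 4, 7, 35, 46]
enqueue(45) -> [25, 4, 7, 35, 46, 45]
dequeue()->25, [4, 7, 35, 46, 45]
enqueue(15) -> [4, 7, 35, 46, 45, 15]

Final queue: [4, 7, 35, 46, 45, 15]


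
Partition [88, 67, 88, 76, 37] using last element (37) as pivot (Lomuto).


Pivot: 37
Place pivot at 0: [37, 67, 88, 76, 88]

Partitioned: [37, 67, 88, 76, 88]


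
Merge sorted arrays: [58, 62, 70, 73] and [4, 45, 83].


Take 4 from B
Take 45 from B
Take 58 from A
Take 62 from A
Take 70 from A
Take 73 from A

Merged: [4, 45, 58, 62, 70, 73, 83]


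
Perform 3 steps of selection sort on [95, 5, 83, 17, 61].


Initial: [95, 5, 83, 17, 61]
Step 1: min=5 at 1
  Swap: [5, 95, 83, 17, 61]
Step 2: min=17 at 3
  Swap: [5, 17, 83, 95, 61]
Step 3: min=61 at 4
  Swap: [5, 17, 61, 95, 83]

After 3 steps: [5, 17, 61, 95, 83]


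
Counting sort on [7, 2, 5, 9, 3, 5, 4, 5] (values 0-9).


Input: [7, 2, 5, 9, 3, 5, 4, 5]
Counts: [0, 0, 1, 1, 1, 3, 0, 1, 0, 1]

Sorted: [2, 3, 4, 5, 5, 5, 7, 9]


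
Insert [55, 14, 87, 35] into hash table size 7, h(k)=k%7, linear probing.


Insert 55: h=6 -> slot 6
Insert 14: h=0 -> slot 0
Insert 87: h=3 -> slot 3
Insert 35: h=0, 1 probes -> slot 1

Table: [14, 35, None, 87, None, None, 55]


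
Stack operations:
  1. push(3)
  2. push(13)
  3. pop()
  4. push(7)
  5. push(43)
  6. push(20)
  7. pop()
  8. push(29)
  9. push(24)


push(3) -> [3]
push(13) -> [3, 13]
pop()->13, [3]
push(7) -> [3, 7]
push(43) -> [3, 7, 43]
push(20) -> [3, 7, 43, 20]
pop()->20, [3, 7, 43]
push(29) -> [3, 7, 43, 29]
push(24) -> [3, 7, 43, 29, 24]

Final stack: [3, 7, 43, 29, 24]


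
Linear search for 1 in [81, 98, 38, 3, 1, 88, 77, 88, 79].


i=0: 81!=1
i=1: 98!=1
i=2: 38!=1
i=3: 3!=1
i=4: 1==1 found!

Found at 4, 5 comps


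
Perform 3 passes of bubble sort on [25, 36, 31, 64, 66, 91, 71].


Initial: [25, 36, 31, 64, 66, 91, 71]
Pass 1: [25, 31, 36, 64, 66, 71, 91] (2 swaps)
Pass 2: [25, 31, 36, 64, 66, 71, 91] (0 swaps)
Pass 3: [25, 31, 36, 64, 66, 71, 91] (0 swaps)

After 3 passes: [25, 31, 36, 64, 66, 71, 91]


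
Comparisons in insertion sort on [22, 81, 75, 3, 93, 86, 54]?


Algorithm: insertion sort
Input: [22, 81, 75, 3, 93, 86, 54]
Sorted: [3, 22, 54, 75, 81, 86, 93]

14


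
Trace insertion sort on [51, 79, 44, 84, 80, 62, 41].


Initial: [51, 79, 44, 84, 80, 62, 41]
Insert 79: [51, 79, 44, 84, 80, 62, 41]
Insert 44: [44, 51, 79, 84, 80, 62, 41]
Insert 84: [44, 51, 79, 84, 80, 62, 41]
Insert 80: [44, 51, 79, 80, 84, 62, 41]
Insert 62: [44, 51, 62, 79, 80, 84, 41]
Insert 41: [41, 44, 51, 62, 79, 80, 84]

Sorted: [41, 44, 51, 62, 79, 80, 84]


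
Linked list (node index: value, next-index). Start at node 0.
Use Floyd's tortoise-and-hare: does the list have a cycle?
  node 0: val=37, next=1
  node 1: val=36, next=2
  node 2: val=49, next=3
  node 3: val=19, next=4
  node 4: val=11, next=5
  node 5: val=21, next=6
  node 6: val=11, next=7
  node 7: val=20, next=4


Floyd's tortoise (slow, +1) and hare (fast, +2):
  init: slow=0, fast=0
  step 1: slow=1, fast=2
  step 2: slow=2, fast=4
  step 3: slow=3, fast=6
  step 4: slow=4, fast=4
  slow == fast at node 4: cycle detected

Cycle: yes


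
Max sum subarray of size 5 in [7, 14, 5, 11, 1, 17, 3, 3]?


[0:5]: 38
[1:6]: 48
[2:7]: 37
[3:8]: 35

Max: 48 at [1:6]


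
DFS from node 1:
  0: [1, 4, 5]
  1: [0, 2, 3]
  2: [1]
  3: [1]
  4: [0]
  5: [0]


Visit 1, push [3, 2, 0]
Visit 0, push [5, 4]
Visit 4, push []
Visit 5, push []
Visit 2, push []
Visit 3, push []

DFS order: [1, 0, 4, 5, 2, 3]


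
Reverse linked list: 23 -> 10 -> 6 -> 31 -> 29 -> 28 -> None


Step 1: curr=23, set curr.next=prev(None) | reversed so far: 23
Step 2: curr=10, set curr.next=prev(23) | reversed so far: 10 -> 23
Step 3: curr=6, set curr.next=prev(10) | reversed so far: 6 -> 10 -> 23
Step 4: curr=31, set curr.next=prev(6) | reversed so far: 31 -> 6 -> 10 -> 23
Step 5: curr=29, set curr.next=prev(31) | reversed so far: 29 -> 31 -> 6 -> 10 -> 23
Step 6: curr=28, set curr.next=prev(29) | reversed so far: 28 -> 29 -> 31 -> 6 -> 10 -> 23

28 -> 29 -> 31 -> 6 -> 10 -> 23 -> None


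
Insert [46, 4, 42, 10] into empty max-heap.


Insert 46: [46]
Insert 4: [46, 4]
Insert 42: [46, 4, 42]
Insert 10: [46, 10, 42, 4]

Final heap: [46, 10, 42, 4]


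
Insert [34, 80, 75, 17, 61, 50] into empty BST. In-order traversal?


Insert 34: root
Insert 80: R from 34
Insert 75: R from 34 -> L from 80
Insert 17: L from 34
Insert 61: R from 34 -> L from 80 -> L from 75
Insert 50: R from 34 -> L from 80 -> L from 75 -> L from 61

In-order: [17, 34, 50, 61, 75, 80]


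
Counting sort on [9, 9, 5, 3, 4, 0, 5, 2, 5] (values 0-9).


Input: [9, 9, 5, 3, 4, 0, 5, 2, 5]
Counts: [1, 0, 1, 1, 1, 3, 0, 0, 0, 2]

Sorted: [0, 2, 3, 4, 5, 5, 5, 9, 9]


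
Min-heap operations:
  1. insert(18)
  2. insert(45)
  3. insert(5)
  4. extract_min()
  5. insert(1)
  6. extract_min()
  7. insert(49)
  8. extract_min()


insert(18) -> [18]
insert(45) -> [18, 45]
insert(5) -> [5, 45, 18]
extract_min()->5, [18, 45]
insert(1) -> [1, 45, 18]
extract_min()->1, [18, 45]
insert(49) -> [18, 45, 49]
extract_min()->18, [45, 49]

Final heap: [45, 49]


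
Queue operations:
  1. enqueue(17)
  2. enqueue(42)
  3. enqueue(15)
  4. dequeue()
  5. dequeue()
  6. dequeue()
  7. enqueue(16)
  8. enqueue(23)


enqueue(17) -> [17]
enqueue(42) -> [17, 42]
enqueue(15) -> [17, 42, 15]
dequeue()->17, [42, 15]
dequeue()->42, [15]
dequeue()->15, []
enqueue(16) -> [16]
enqueue(23) -> [16, 23]

Final queue: [16, 23]


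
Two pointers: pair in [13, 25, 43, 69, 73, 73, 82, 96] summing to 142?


lo=0(13)+hi=7(96)=109
lo=1(25)+hi=7(96)=121
lo=2(43)+hi=7(96)=139
lo=3(69)+hi=7(96)=165
lo=3(69)+hi=6(82)=151
lo=3(69)+hi=5(73)=142

Yes: 69+73=142


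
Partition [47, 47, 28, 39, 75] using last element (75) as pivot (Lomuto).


Pivot: 75
  47 <= 75: advance i (no swap)
  47 <= 75: advance i (no swap)
  28 <= 75: advance i (no swap)
  39 <= 75: advance i (no swap)
Place pivot at 4: [47, 47, 28, 39, 75]

Partitioned: [47, 47, 28, 39, 75]


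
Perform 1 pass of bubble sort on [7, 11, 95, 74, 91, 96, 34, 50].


Initial: [7, 11, 95, 74, 91, 96, 34, 50]
Pass 1: [7, 11, 74, 91, 95, 34, 50, 96] (4 swaps)

After 1 pass: [7, 11, 74, 91, 95, 34, 50, 96]


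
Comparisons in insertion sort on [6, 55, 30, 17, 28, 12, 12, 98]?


Algorithm: insertion sort
Input: [6, 55, 30, 17, 28, 12, 12, 98]
Sorted: [6, 12, 12, 17, 28, 30, 55, 98]

20


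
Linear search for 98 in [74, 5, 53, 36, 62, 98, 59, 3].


i=0: 74!=98
i=1: 5!=98
i=2: 53!=98
i=3: 36!=98
i=4: 62!=98
i=5: 98==98 found!

Found at 5, 6 comps


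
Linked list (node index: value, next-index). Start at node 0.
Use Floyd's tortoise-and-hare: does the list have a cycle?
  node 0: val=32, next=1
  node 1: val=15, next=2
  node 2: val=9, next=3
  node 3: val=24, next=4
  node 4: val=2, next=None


Floyd's tortoise (slow, +1) and hare (fast, +2):
  init: slow=0, fast=0
  step 1: slow=1, fast=2
  step 2: slow=2, fast=4
  step 3: fast -> None, no cycle

Cycle: no


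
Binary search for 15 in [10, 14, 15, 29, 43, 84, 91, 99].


Step 1: lo=0, hi=7, mid=3, val=29
Step 2: lo=0, hi=2, mid=1, val=14
Step 3: lo=2, hi=2, mid=2, val=15

Found at index 2


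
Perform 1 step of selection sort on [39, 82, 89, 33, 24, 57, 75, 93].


Initial: [39, 82, 89, 33, 24, 57, 75, 93]
Step 1: min=24 at 4
  Swap: [24, 82, 89, 33, 39, 57, 75, 93]

After 1 step: [24, 82, 89, 33, 39, 57, 75, 93]


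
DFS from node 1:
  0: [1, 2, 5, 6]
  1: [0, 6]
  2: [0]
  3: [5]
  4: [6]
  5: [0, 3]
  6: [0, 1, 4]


Visit 1, push [6, 0]
Visit 0, push [6, 5, 2]
Visit 2, push []
Visit 5, push [3]
Visit 3, push []
Visit 6, push [4]
Visit 4, push []

DFS order: [1, 0, 2, 5, 3, 6, 4]


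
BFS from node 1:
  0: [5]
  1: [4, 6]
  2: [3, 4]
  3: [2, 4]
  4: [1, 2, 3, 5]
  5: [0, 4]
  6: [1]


Visit 1, enqueue [4, 6]
Visit 4, enqueue [2, 3, 5]
Visit 6, enqueue []
Visit 2, enqueue []
Visit 3, enqueue []
Visit 5, enqueue [0]
Visit 0, enqueue []

BFS order: [1, 4, 6, 2, 3, 5, 0]


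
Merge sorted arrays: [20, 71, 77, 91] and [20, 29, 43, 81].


Take 20 from A
Take 20 from B
Take 29 from B
Take 43 from B
Take 71 from A
Take 77 from A
Take 81 from B

Merged: [20, 20, 29, 43, 71, 77, 81, 91]


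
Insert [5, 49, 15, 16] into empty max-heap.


Insert 5: [5]
Insert 49: [49, 5]
Insert 15: [49, 5, 15]
Insert 16: [49, 16, 15, 5]

Final heap: [49, 16, 15, 5]


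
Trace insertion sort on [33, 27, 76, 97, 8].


Initial: [33, 27, 76, 97, 8]
Insert 27: [27, 33, 76, 97, 8]
Insert 76: [27, 33, 76, 97, 8]
Insert 97: [27, 33, 76, 97, 8]
Insert 8: [8, 27, 33, 76, 97]

Sorted: [8, 27, 33, 76, 97]


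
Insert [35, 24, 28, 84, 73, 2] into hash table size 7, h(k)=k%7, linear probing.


Insert 35: h=0 -> slot 0
Insert 24: h=3 -> slot 3
Insert 28: h=0, 1 probes -> slot 1
Insert 84: h=0, 2 probes -> slot 2
Insert 73: h=3, 1 probes -> slot 4
Insert 2: h=2, 3 probes -> slot 5

Table: [35, 28, 84, 24, 73, 2, None]


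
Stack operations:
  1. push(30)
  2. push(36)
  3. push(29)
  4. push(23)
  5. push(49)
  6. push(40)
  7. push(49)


push(30) -> [30]
push(36) -> [30, 36]
push(29) -> [30, 36, 29]
push(23) -> [30, 36, 29, 23]
push(49) -> [30, 36, 29, 23, 49]
push(40) -> [30, 36, 29, 23, 49, 40]
push(49) -> [30, 36, 29, 23, 49, 40, 49]

Final stack: [30, 36, 29, 23, 49, 40, 49]


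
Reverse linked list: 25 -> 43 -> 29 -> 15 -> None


Step 1: curr=25, set curr.next=prev(None) | reversed so far: 25
Step 2: curr=43, set curr.next=prev(25) | reversed so far: 43 -> 25
Step 3: curr=29, set curr.next=prev(43) | reversed so far: 29 -> 43 -> 25
Step 4: curr=15, set curr.next=prev(29) | reversed so far: 15 -> 29 -> 43 -> 25

15 -> 29 -> 43 -> 25 -> None


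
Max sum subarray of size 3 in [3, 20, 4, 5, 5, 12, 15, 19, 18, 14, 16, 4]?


[0:3]: 27
[1:4]: 29
[2:5]: 14
[3:6]: 22
[4:7]: 32
[5:8]: 46
[6:9]: 52
[7:10]: 51
[8:11]: 48
[9:12]: 34

Max: 52 at [6:9]


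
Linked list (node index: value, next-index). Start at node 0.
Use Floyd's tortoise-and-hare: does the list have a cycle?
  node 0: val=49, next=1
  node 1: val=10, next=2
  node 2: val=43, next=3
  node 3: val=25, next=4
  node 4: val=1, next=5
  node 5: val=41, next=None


Floyd's tortoise (slow, +1) and hare (fast, +2):
  init: slow=0, fast=0
  step 1: slow=1, fast=2
  step 2: slow=2, fast=4
  step 3: fast 4->5->None, no cycle

Cycle: no


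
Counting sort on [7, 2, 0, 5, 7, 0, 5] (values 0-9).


Input: [7, 2, 0, 5, 7, 0, 5]
Counts: [2, 0, 1, 0, 0, 2, 0, 2, 0, 0]

Sorted: [0, 0, 2, 5, 5, 7, 7]


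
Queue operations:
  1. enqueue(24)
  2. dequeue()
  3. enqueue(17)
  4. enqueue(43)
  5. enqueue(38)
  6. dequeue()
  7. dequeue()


enqueue(24) -> [24]
dequeue()->24, []
enqueue(17) -> [17]
enqueue(43) -> [17, 43]
enqueue(38) -> [17, 43, 38]
dequeue()->17, [43, 38]
dequeue()->43, [38]

Final queue: [38]


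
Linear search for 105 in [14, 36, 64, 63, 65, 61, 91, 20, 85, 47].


i=0: 14!=105
i=1: 36!=105
i=2: 64!=105
i=3: 63!=105
i=4: 65!=105
i=5: 61!=105
i=6: 91!=105
i=7: 20!=105
i=8: 85!=105
i=9: 47!=105

Not found, 10 comps


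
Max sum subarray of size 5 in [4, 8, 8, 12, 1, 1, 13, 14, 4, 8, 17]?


[0:5]: 33
[1:6]: 30
[2:7]: 35
[3:8]: 41
[4:9]: 33
[5:10]: 40
[6:11]: 56

Max: 56 at [6:11]


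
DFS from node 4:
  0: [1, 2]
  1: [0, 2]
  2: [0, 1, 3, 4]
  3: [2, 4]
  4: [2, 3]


Visit 4, push [3, 2]
Visit 2, push [3, 1, 0]
Visit 0, push [1]
Visit 1, push []
Visit 3, push []

DFS order: [4, 2, 0, 1, 3]


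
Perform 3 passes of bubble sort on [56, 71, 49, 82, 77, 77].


Initial: [56, 71, 49, 82, 77, 77]
Pass 1: [56, 49, 71, 77, 77, 82] (3 swaps)
Pass 2: [49, 56, 71, 77, 77, 82] (1 swaps)
Pass 3: [49, 56, 71, 77, 77, 82] (0 swaps)

After 3 passes: [49, 56, 71, 77, 77, 82]


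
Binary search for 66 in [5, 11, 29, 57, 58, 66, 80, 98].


Step 1: lo=0, hi=7, mid=3, val=57
Step 2: lo=4, hi=7, mid=5, val=66

Found at index 5


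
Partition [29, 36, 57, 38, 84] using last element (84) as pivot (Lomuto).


Pivot: 84
  29 <= 84: advance i (no swap)
  36 <= 84: advance i (no swap)
  57 <= 84: advance i (no swap)
  38 <= 84: advance i (no swap)
Place pivot at 4: [29, 36, 57, 38, 84]

Partitioned: [29, 36, 57, 38, 84]


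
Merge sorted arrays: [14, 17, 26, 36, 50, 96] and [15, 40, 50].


Take 14 from A
Take 15 from B
Take 17 from A
Take 26 from A
Take 36 from A
Take 40 from B
Take 50 from A
Take 50 from B

Merged: [14, 15, 17, 26, 36, 40, 50, 50, 96]


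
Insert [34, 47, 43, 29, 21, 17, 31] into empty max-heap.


Insert 34: [34]
Insert 47: [47, 34]
Insert 43: [47, 34, 43]
Insert 29: [47, 34, 43, 29]
Insert 21: [47, 34, 43, 29, 21]
Insert 17: [47, 34, 43, 29, 21, 17]
Insert 31: [47, 34, 43, 29, 21, 17, 31]

Final heap: [47, 34, 43, 29, 21, 17, 31]


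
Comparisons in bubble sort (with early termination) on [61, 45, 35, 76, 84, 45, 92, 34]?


Algorithm: bubble sort (with early termination)
Input: [61, 45, 35, 76, 84, 45, 92, 34]
Sorted: [34, 35, 45, 45, 61, 76, 84, 92]

28


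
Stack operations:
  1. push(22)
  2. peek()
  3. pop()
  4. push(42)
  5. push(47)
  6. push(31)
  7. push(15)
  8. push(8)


push(22) -> [22]
peek()->22
pop()->22, []
push(42) -> [42]
push(47) -> [42, 47]
push(31) -> [42, 47, 31]
push(15) -> [42, 47, 31, 15]
push(8) -> [42, 47, 31, 15, 8]

Final stack: [42, 47, 31, 15, 8]


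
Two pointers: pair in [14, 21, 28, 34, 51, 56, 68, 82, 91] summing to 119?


lo=0(14)+hi=8(91)=105
lo=1(21)+hi=8(91)=112
lo=2(28)+hi=8(91)=119

Yes: 28+91=119


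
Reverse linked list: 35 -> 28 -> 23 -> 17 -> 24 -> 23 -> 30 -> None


Step 1: curr=35, set curr.next=prev(None) | reversed so far: 35
Step 2: curr=28, set curr.next=prev(35) | reversed so far: 28 -> 35
Step 3: curr=23, set curr.next=prev(28) | reversed so far: 23 -> 28 -> 35
Step 4: curr=17, set curr.next=prev(23) | reversed so far: 17 -> 23 -> 28 -> 35
Step 5: curr=24, set curr.next=prev(17) | reversed so far: 24 -> 17 -> 23 -> 28 -> 35
Step 6: curr=23, set curr.next=prev(24) | reversed so far: 23 -> 24 -> 17 -> 23 -> 28 -> 35
Step 7: curr=30, set curr.next=prev(23) | reversed so far: 30 -> 23 -> 24 -> 17 -> 23 -> 28 -> 35

30 -> 23 -> 24 -> 17 -> 23 -> 28 -> 35 -> None


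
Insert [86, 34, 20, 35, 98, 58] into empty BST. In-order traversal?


Insert 86: root
Insert 34: L from 86
Insert 20: L from 86 -> L from 34
Insert 35: L from 86 -> R from 34
Insert 98: R from 86
Insert 58: L from 86 -> R from 34 -> R from 35

In-order: [20, 34, 35, 58, 86, 98]


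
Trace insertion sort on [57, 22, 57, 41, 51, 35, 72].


Initial: [57, 22, 57, 41, 51, 35, 72]
Insert 22: [22, 57, 57, 41, 51, 35, 72]
Insert 57: [22, 57, 57, 41, 51, 35, 72]
Insert 41: [22, 41, 57, 57, 51, 35, 72]
Insert 51: [22, 41, 51, 57, 57, 35, 72]
Insert 35: [22, 35, 41, 51, 57, 57, 72]
Insert 72: [22, 35, 41, 51, 57, 57, 72]

Sorted: [22, 35, 41, 51, 57, 57, 72]


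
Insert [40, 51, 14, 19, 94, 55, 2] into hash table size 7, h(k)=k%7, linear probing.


Insert 40: h=5 -> slot 5
Insert 51: h=2 -> slot 2
Insert 14: h=0 -> slot 0
Insert 19: h=5, 1 probes -> slot 6
Insert 94: h=3 -> slot 3
Insert 55: h=6, 2 probes -> slot 1
Insert 2: h=2, 2 probes -> slot 4

Table: [14, 55, 51, 94, 2, 40, 19]


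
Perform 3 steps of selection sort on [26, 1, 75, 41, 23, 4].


Initial: [26, 1, 75, 41, 23, 4]
Step 1: min=1 at 1
  Swap: [1, 26, 75, 41, 23, 4]
Step 2: min=4 at 5
  Swap: [1, 4, 75, 41, 23, 26]
Step 3: min=23 at 4
  Swap: [1, 4, 23, 41, 75, 26]

After 3 steps: [1, 4, 23, 41, 75, 26]


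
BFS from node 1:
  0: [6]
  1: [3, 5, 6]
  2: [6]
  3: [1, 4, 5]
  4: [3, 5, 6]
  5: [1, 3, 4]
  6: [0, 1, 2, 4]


Visit 1, enqueue [3, 5, 6]
Visit 3, enqueue [4]
Visit 5, enqueue []
Visit 6, enqueue [0, 2]
Visit 4, enqueue []
Visit 0, enqueue []
Visit 2, enqueue []

BFS order: [1, 3, 5, 6, 4, 0, 2]


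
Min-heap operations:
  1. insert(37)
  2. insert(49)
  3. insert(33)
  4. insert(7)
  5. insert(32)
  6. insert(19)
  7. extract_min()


insert(37) -> [37]
insert(49) -> [37, 49]
insert(33) -> [33, 49, 37]
insert(7) -> [7, 33, 37, 49]
insert(32) -> [7, 32, 37, 49, 33]
insert(19) -> [7, 32, 19, 49, 33, 37]
extract_min()->7, [19, 32, 37, 49, 33]

Final heap: [19, 32, 37, 49, 33]


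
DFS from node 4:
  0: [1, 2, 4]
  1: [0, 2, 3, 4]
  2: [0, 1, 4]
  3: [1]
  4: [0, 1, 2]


Visit 4, push [2, 1, 0]
Visit 0, push [2, 1]
Visit 1, push [3, 2]
Visit 2, push []
Visit 3, push []

DFS order: [4, 0, 1, 2, 3]


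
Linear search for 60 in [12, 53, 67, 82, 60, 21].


i=0: 12!=60
i=1: 53!=60
i=2: 67!=60
i=3: 82!=60
i=4: 60==60 found!

Found at 4, 5 comps


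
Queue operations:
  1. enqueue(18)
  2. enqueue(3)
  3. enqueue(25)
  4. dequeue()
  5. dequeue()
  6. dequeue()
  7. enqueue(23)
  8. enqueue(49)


enqueue(18) -> [18]
enqueue(3) -> [18, 3]
enqueue(25) -> [18, 3, 25]
dequeue()->18, [3, 25]
dequeue()->3, [25]
dequeue()->25, []
enqueue(23) -> [23]
enqueue(49) -> [23, 49]

Final queue: [23, 49]


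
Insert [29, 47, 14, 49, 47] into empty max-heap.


Insert 29: [29]
Insert 47: [47, 29]
Insert 14: [47, 29, 14]
Insert 49: [49, 47, 14, 29]
Insert 47: [49, 47, 14, 29, 47]

Final heap: [49, 47, 14, 29, 47]


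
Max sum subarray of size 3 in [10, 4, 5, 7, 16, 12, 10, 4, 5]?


[0:3]: 19
[1:4]: 16
[2:5]: 28
[3:6]: 35
[4:7]: 38
[5:8]: 26
[6:9]: 19

Max: 38 at [4:7]


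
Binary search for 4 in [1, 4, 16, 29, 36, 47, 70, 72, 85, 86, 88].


Step 1: lo=0, hi=10, mid=5, val=47
Step 2: lo=0, hi=4, mid=2, val=16
Step 3: lo=0, hi=1, mid=0, val=1
Step 4: lo=1, hi=1, mid=1, val=4

Found at index 1


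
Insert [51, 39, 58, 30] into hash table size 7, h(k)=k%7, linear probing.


Insert 51: h=2 -> slot 2
Insert 39: h=4 -> slot 4
Insert 58: h=2, 1 probes -> slot 3
Insert 30: h=2, 3 probes -> slot 5

Table: [None, None, 51, 58, 39, 30, None]


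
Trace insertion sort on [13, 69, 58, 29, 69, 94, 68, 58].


Initial: [13, 69, 58, 29, 69, 94, 68, 58]
Insert 69: [13, 69, 58, 29, 69, 94, 68, 58]
Insert 58: [13, 58, 69, 29, 69, 94, 68, 58]
Insert 29: [13, 29, 58, 69, 69, 94, 68, 58]
Insert 69: [13, 29, 58, 69, 69, 94, 68, 58]
Insert 94: [13, 29, 58, 69, 69, 94, 68, 58]
Insert 68: [13, 29, 58, 68, 69, 69, 94, 58]
Insert 58: [13, 29, 58, 58, 68, 69, 69, 94]

Sorted: [13, 29, 58, 58, 68, 69, 69, 94]


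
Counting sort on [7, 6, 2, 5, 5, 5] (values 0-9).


Input: [7, 6, 2, 5, 5, 5]
Counts: [0, 0, 1, 0, 0, 3, 1, 1, 0, 0]

Sorted: [2, 5, 5, 5, 6, 7]


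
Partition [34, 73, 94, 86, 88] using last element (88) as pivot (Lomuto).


Pivot: 88
  34 <= 88: advance i (no swap)
  73 <= 88: advance i (no swap)
  86 <= 88: swap -> [34, 73, 86, 94, 88]
Place pivot at 3: [34, 73, 86, 88, 94]

Partitioned: [34, 73, 86, 88, 94]


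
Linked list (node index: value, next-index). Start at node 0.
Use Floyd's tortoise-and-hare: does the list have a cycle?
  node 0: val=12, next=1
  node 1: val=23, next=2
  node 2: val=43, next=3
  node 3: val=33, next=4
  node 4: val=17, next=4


Floyd's tortoise (slow, +1) and hare (fast, +2):
  init: slow=0, fast=0
  step 1: slow=1, fast=2
  step 2: slow=2, fast=4
  step 3: slow=3, fast=4
  step 4: slow=4, fast=4
  slow == fast at node 4: cycle detected

Cycle: yes


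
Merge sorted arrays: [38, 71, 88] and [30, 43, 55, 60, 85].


Take 30 from B
Take 38 from A
Take 43 from B
Take 55 from B
Take 60 from B
Take 71 from A
Take 85 from B

Merged: [30, 38, 43, 55, 60, 71, 85, 88]


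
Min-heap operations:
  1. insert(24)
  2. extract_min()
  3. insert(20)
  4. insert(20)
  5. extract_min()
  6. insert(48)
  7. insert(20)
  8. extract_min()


insert(24) -> [24]
extract_min()->24, []
insert(20) -> [20]
insert(20) -> [20, 20]
extract_min()->20, [20]
insert(48) -> [20, 48]
insert(20) -> [20, 48, 20]
extract_min()->20, [20, 48]

Final heap: [20, 48]


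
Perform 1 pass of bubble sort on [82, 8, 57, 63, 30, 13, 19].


Initial: [82, 8, 57, 63, 30, 13, 19]
Pass 1: [8, 57, 63, 30, 13, 19, 82] (6 swaps)

After 1 pass: [8, 57, 63, 30, 13, 19, 82]


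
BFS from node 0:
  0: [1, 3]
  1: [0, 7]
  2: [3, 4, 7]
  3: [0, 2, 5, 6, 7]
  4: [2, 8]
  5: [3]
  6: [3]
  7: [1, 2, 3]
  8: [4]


Visit 0, enqueue [1, 3]
Visit 1, enqueue [7]
Visit 3, enqueue [2, 5, 6]
Visit 7, enqueue []
Visit 2, enqueue [4]
Visit 5, enqueue []
Visit 6, enqueue []
Visit 4, enqueue [8]
Visit 8, enqueue []

BFS order: [0, 1, 3, 7, 2, 5, 6, 4, 8]


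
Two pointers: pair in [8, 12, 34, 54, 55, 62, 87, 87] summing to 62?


lo=0(8)+hi=7(87)=95
lo=0(8)+hi=6(87)=95
lo=0(8)+hi=5(62)=70
lo=0(8)+hi=4(55)=63
lo=0(8)+hi=3(54)=62

Yes: 8+54=62


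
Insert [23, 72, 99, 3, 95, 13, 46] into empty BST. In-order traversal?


Insert 23: root
Insert 72: R from 23
Insert 99: R from 23 -> R from 72
Insert 3: L from 23
Insert 95: R from 23 -> R from 72 -> L from 99
Insert 13: L from 23 -> R from 3
Insert 46: R from 23 -> L from 72

In-order: [3, 13, 23, 46, 72, 95, 99]


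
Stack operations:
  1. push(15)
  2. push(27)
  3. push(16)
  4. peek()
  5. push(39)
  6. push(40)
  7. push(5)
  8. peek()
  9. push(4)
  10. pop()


push(15) -> [15]
push(27) -> [15, 27]
push(16) -> [15, 27, 16]
peek()->16
push(39) -> [15, 27, 16, 39]
push(40) -> [15, 27, 16, 39, 40]
push(5) -> [15, 27, 16, 39, 40, 5]
peek()->5
push(4) -> [15, 27, 16, 39, 40, 5, 4]
pop()->4, [15, 27, 16, 39, 40, 5]

Final stack: [15, 27, 16, 39, 40, 5]


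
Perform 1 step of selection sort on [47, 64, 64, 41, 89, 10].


Initial: [47, 64, 64, 41, 89, 10]
Step 1: min=10 at 5
  Swap: [10, 64, 64, 41, 89, 47]

After 1 step: [10, 64, 64, 41, 89, 47]


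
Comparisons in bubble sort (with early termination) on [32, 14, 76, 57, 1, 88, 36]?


Algorithm: bubble sort (with early termination)
Input: [32, 14, 76, 57, 1, 88, 36]
Sorted: [1, 14, 32, 36, 57, 76, 88]

20


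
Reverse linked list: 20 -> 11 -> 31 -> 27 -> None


Step 1: curr=20, set curr.next=prev(None) | reversed so far: 20
Step 2: curr=11, set curr.next=prev(20) | reversed so far: 11 -> 20
Step 3: curr=31, set curr.next=prev(11) | reversed so far: 31 -> 11 -> 20
Step 4: curr=27, set curr.next=prev(31) | reversed so far: 27 -> 31 -> 11 -> 20

27 -> 31 -> 11 -> 20 -> None


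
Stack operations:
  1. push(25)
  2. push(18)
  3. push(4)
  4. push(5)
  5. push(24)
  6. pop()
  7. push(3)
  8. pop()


push(25) -> [25]
push(18) -> [25, 18]
push(4) -> [25, 18, 4]
push(5) -> [25, 18, 4, 5]
push(24) -> [25, 18, 4, 5, 24]
pop()->24, [25, 18, 4, 5]
push(3) -> [25, 18, 4, 5, 3]
pop()->3, [25, 18, 4, 5]

Final stack: [25, 18, 4, 5]


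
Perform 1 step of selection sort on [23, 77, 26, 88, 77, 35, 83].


Initial: [23, 77, 26, 88, 77, 35, 83]
Step 1: min=23 at 0
  Swap: [23, 77, 26, 88, 77, 35, 83]

After 1 step: [23, 77, 26, 88, 77, 35, 83]


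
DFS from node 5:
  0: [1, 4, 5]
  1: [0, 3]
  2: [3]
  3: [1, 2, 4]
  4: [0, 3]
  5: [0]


Visit 5, push [0]
Visit 0, push [4, 1]
Visit 1, push [3]
Visit 3, push [4, 2]
Visit 2, push []
Visit 4, push []

DFS order: [5, 0, 1, 3, 2, 4]
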